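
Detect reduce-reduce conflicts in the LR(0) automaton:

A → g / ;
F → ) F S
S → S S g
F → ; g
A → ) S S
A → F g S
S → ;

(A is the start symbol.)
A reduce-reduce conflict occurs when an LR(0) state has two complete items [A → α .] and [B → β .] — both call for a reduction, and with no lookahead the parser cannot choose between them.

Augment with A' → A and build the canonical LR(0) collection (I0 = CLOSURE({[A' → . A]}), then GOTO on every symbol after a dot until no new states appear). It has 20 states:
  I0: { [A → . ) S S], [A → . F g S], [A → . g / ;], [A' → . A], [F → . ) F S], [F → . ; g] }  — shift
  I1: { [A → ) . S S], [F → ) . F S], [F → . ) F S], [F → . ; g], [S → . ;], [S → . S S g] }  — shift
  I2: { [F → ; . g] }  — shift
  I3: { [A' → A .] }  — accept
  I4: { [A → F . g S] }  — shift
  I5: { [A → g . / ;] }  — shift
  I6: { [A → g / . ;] }  — shift
  I7: { [A → g / ; .] }  — reduce
  I8: { [A → F g . S], [S → . ;], [S → . S S g] }  — shift
  I9: { [S → ; .] }  — reduce
  I10: { [A → F g S .], [S → . ;], [S → . S S g], [S → S . S g] }  — shift, reduce
  I11: { [S → . ;], [S → . S S g], [S → S . S g], [S → S S . g] }  — shift
  I12: { [S → S S g .] }  — reduce
  I13: { [F → ; g .] }  — reduce
  I14: { [F → ) . F S], [F → . ) F S], [F → . ; g] }  — shift
  I15: { [F → ; . g], [S → ; .] }  — shift, reduce
  I16: { [F → ) F . S], [S → . ;], [S → . S S g] }  — shift
  I17: { [A → ) S . S], [S → . ;], [S → . S S g], [S → S . S g] }  — shift
  I18: { [A → ) S S .], [S → . ;], [S → . S S g], [S → S . S g], [S → S S . g] }  — shift, reduce
  I19: { [F → ) F S .], [S → . ;], [S → . S S g], [S → S . S g] }  — shift, reduce

No state contains more than one complete item.

Answer: No reduce-reduce conflicts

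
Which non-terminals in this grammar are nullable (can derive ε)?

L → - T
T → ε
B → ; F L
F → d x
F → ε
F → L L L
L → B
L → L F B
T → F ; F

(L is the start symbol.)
{ 'F', 'T' }

A non-terminal is nullable if it can derive ε (the empty string): either it has an ε-production, or it has a production whose right-hand side consists entirely of nullable non-terminals.

ε-productions: T → ε, F → ε
So T, F are immediately nullable.
No further non-terminal can be added: every production for the remaining non-terminals contains a terminal or a non-nullable non-terminal.
Nullable = { 'F', 'T' }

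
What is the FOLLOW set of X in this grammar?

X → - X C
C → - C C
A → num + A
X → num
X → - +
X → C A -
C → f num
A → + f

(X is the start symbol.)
To compute FOLLOW(X), find every occurrence of X on a right-hand side N → α X β: add FIRST(β) \ {ε}, and if β is empty or nullable also add FOLLOW(N). Iterate to a fixed point.

X is the start symbol, so $ ∈ FOLLOW(X).
In X → - X C: X is followed by C, add FIRST(C) \ {ε} = { '-', 'f' }

Taking the union: FOLLOW(X) = { $, '-', 'f' }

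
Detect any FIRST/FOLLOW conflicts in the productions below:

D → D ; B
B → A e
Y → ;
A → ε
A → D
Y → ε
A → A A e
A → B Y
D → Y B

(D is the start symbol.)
A FIRST/FOLLOW conflict occurs when a non-terminal N has a nullable alternative N → β (β ⇒* ε) and another alternative N → α with FIRST(α) ∩ FOLLOW(N) ≠ ∅: on such a lookahead the parser cannot decide between expanding α and letting N vanish via β.

Nullable non-terminals: A, Y.
FIRST sets used below: FIRST(D) = { ';', 'e' }, FIRST(A) = { ';', 'e', ε }, FIRST(B) = { ';', 'e' }

A: nullable alternative(s) A → ε; FOLLOW(A) = { ';', 'e' }
  A → ε: FIRST \ {ε} = { } — this is the only nullable alternative, skip
  A → D: FIRST \ {ε} = { ';', 'e' } — overlaps FOLLOW(A) on { ';', 'e' }: CONFLICT
  A → A A e: FIRST \ {ε} = { ';', 'e' } — overlaps FOLLOW(A) on { ';', 'e' }: CONFLICT
  A → B Y: FIRST \ {ε} = { ';', 'e' } — overlaps FOLLOW(A) on { ';', 'e' }: CONFLICT

Y: nullable alternative(s) Y → ε; FOLLOW(Y) = { ';', 'e' }
  Y → ;: FIRST \ {ε} = { ';' } — overlaps FOLLOW(Y) on { ';' }: CONFLICT
  Y → ε: FIRST \ {ε} = { } — this is the only nullable alternative, skip

B, D have no nullable alternative, so no FIRST/FOLLOW check is needed there.

So the grammar has 4 FIRST/FOLLOW conflicts (marked CONFLICT above).

Answer: Yes. Y → ';' with FOLLOW(Y) on { ';' }; A → D with FOLLOW(A) on { ';', 'e' }; A → A A e with FOLLOW(A) on { ';', 'e' }; A → B Y with FOLLOW(A) on { ';', 'e' }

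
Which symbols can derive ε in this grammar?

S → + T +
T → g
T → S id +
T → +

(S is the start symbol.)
None

There are no ε-productions, so no non-terminal can derive ε.
No non-terminals are nullable.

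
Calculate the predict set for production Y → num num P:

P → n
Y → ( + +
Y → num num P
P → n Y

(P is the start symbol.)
{ 'num' }

PREDICT(Y → num num P) = (FIRST(RHS) \ {ε}) ∪ (FOLLOW(Y) if ε ∈ FIRST(RHS), i.e. RHS ⇒* ε)
FIRST(num num P) = { 'num' }
ε ∉ FIRST(num num P), so FOLLOW(Y) is not added.
PREDICT(Y → num num P) = { 'num' }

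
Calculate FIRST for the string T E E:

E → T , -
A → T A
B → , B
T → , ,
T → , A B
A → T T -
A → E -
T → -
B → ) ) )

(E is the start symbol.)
{ ',', '-' }

FIRST sets of the non-terminals involved (from the grammar, by fixed-point iteration):
  FIRST(T) = { ',', '-' }

To compute FIRST(T E E), process the symbols left to right:
Symbol T is a non-terminal. Add FIRST(T) \ {ε} = { ',', '-' }
T is not nullable (ε ∉ FIRST(T)), so stop here.
FIRST(T E E) = { ',', '-' }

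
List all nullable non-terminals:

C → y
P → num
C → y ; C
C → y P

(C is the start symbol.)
None

A non-terminal is nullable if it can derive ε (the empty string): either it has an ε-production, or it has a production whose right-hand side consists entirely of nullable non-terminals.

There are no ε-productions, so no non-terminal can derive ε.
No non-terminals are nullable.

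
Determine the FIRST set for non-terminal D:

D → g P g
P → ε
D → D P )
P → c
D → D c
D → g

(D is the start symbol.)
To compute FIRST(D), examine every production with D on the left-hand side, reading each right-hand side left to right until a non-nullable symbol is reached.

From D → g P g:
  - g is a terminal: add 'g' and stop
From D → D P ):
  - D is the symbol being defined: contributes nothing new
    D is not nullable, so stop
From D → D c:
  - D is the symbol being defined: contributes nothing new
    D is not nullable, so stop
From D → g:
  - g is a terminal: add 'g' and stop

Collecting: FIRST(D) = { 'g' }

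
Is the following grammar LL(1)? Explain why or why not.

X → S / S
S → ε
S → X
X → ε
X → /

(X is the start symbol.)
No. Predict set conflict for X: { '/' }

A grammar is LL(1) if for each non-terminal N with multiple productions, the predict sets of those productions are pairwise disjoint, where PREDICT(N → α) = (FIRST(α) \ {ε}) ∪ (FOLLOW(N) if α ⇒* ε).

Relevant sets:
  FIRST(S) = { '/', ε }
  FIRST(X) = { '/', ε }
  FOLLOW(X) = { $, '/' }
  FOLLOW(S) = { $, '/' }

For X:
  PREDICT(X → S '/' S) = { '/' }
  PREDICT(X → ε) = { $, '/' }
  PREDICT(X → '/') = { '/' }
For S:
  PREDICT(S → ε) = { $, '/' }
  PREDICT(S → X) = { $, '/' }

Conflict found: Predict set conflict for X: { '/' }
The grammar is NOT LL(1).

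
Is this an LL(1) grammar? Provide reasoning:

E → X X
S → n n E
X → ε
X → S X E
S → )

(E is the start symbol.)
No. Predict set conflict for X: { ')', 'n' }

Relevant sets:
  FIRST(S) = { ')', 'n' }
  FOLLOW(X) = { $, ')', 'n' }

For S:
  PREDICT(S → n n E) = { 'n' }
  PREDICT(S → ')') = { ')' }
For X:
  PREDICT(X → ε) = { $, ')', 'n' }
  PREDICT(X → S X E) = { ')', 'n' }
E has a single production, so nothing to check there.

Conflict found: Predict set conflict for X: { ')', 'n' }
The grammar is NOT LL(1).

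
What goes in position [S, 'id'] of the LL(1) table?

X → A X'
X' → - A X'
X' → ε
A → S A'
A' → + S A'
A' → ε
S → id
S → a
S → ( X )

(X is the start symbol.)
To find M[S, 'id'], we find productions for S where 'id' is in the predict set (PREDICT(N → α) = (FIRST(α) \ {ε}) ∪ (FOLLOW(N) if α ⇒* ε)).

S → id: PREDICT = { 'id' }
  'id' is in predict set, so this production goes in M[S, 'id']
S → a: PREDICT = { 'a' }
S → ( X ): PREDICT = { '(' }

M[S, 'id'] = S → id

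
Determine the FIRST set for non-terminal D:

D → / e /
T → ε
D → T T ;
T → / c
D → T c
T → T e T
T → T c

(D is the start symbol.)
{ '/', ';', 'c', 'e' }

To compute FIRST(D), examine every production with D on the left-hand side, reading each right-hand side left to right until a non-nullable symbol is reached.

FIRST sets of the other non-terminals involved (by the same procedure, iterated to a fixed point):
  FIRST(T) = { '/', 'c', 'e', ε }

From D → / e /:
  - '/' is a terminal: add '/' and stop
From D → T T ;:
  - T is a non-terminal: add FIRST(T) \ {ε} = { '/', 'c', 'e' }
    T is nullable, so continue to the next symbol
  - T is a non-terminal: add FIRST(T) \ {ε} = { '/', 'c', 'e' }
    T is nullable, so continue to the next symbol
  - ';' is a terminal: add ';' and stop
From D → T c:
  - T is a non-terminal: add FIRST(T) \ {ε} = { '/', 'c', 'e' }
    T is nullable, so continue to the next symbol
  - c is a terminal: add 'c' and stop

Collecting: FIRST(D) = { '/', ';', 'c', 'e' }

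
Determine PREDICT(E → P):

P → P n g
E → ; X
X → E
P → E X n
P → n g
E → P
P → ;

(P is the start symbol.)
PREDICT(E → P) = (FIRST(RHS) \ {ε}) ∪ (FOLLOW(E) if ε ∈ FIRST(RHS), i.e. RHS ⇒* ε)
FIRST(P) = { ';', 'n' }
FIRST(P) = { ';', 'n' }
ε ∉ FIRST(P), so FOLLOW(E) is not added.
PREDICT(E → P) = { ';', 'n' }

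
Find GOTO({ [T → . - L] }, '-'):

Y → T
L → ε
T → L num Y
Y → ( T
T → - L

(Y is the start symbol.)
GOTO(I, '-') = CLOSURE({ [A → αX.β] : [A → α.Xβ] ∈ I, X = '-' })

Items with dot before '-', with the dot advanced:
  [T → . - L] → [T → - . L]
Closure of the advanced items:
  [T → - . L] has the dot before L: add [L → .]

GOTO = { [L → .], [T → - . L] }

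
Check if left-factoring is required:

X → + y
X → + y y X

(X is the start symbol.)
Yes, X has productions with common prefix '+ y'

Left-factoring is needed when two productions for the same non-terminal
share a common prefix on the right-hand side.

Productions for X:
  X → + y
  X → + y y X

Found common prefix '+ y' in productions for X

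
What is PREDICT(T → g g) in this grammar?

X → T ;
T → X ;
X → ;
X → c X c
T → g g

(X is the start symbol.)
{ 'g' }

PREDICT(T → g g) = (FIRST(RHS) \ {ε}) ∪ (FOLLOW(T) if ε ∈ FIRST(RHS), i.e. RHS ⇒* ε)
FIRST(g g) = { 'g' }
ε ∉ FIRST(g g), so FOLLOW(T) is not added.
PREDICT(T → g g) = { 'g' }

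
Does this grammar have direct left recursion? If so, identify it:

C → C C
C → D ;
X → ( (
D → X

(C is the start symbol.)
Yes, C is left-recursive

Direct left recursion occurs when N → N α for some non-terminal N (the right-hand side begins with the left-hand side itself).

C → C C: LEFT RECURSIVE (starts with C)
C → D ;: starts with D
X → ( (: starts with '('
D → X: starts with X

The grammar has direct left recursion on: C.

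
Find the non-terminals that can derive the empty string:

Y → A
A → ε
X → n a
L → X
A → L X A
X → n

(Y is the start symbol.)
{ 'A', 'Y' }

A non-terminal is nullable if it can derive ε (the empty string): either it has an ε-production, or it has a production whose right-hand side consists entirely of nullable non-terminals.

ε-productions: A → ε
So A is immediately nullable.
Y → A: every symbol on the right is nullable, so Y is nullable too.
No further non-terminal can be added: every production for the remaining non-terminals contains a terminal or a non-nullable non-terminal.
Nullable = { 'A', 'Y' }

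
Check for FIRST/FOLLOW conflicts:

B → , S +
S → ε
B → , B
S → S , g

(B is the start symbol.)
Yes. S → S ',' g with FOLLOW(S) on { ',' }

A FIRST/FOLLOW conflict occurs when a non-terminal N has a nullable alternative N → β (β ⇒* ε) and another alternative N → α with FIRST(α) ∩ FOLLOW(N) ≠ ∅: on such a lookahead the parser cannot decide between expanding α and letting N vanish via β.

Nullable non-terminals: S.
FIRST sets used below: FIRST(S) = { ',', ε }

S: nullable alternative(s) S → ε; FOLLOW(S) = { '+', ',' }
  S → ε: FIRST \ {ε} = { } — this is the only nullable alternative, skip
  S → S , g: FIRST \ {ε} = { ',' } — overlaps FOLLOW(S) on { ',' }: CONFLICT

B has no nullable alternative, so no FIRST/FOLLOW check is needed there.

So the grammar has 1 FIRST/FOLLOW conflict (marked CONFLICT above).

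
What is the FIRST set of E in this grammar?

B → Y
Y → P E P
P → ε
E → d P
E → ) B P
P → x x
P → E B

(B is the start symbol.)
To compute FIRST(E), examine every production with E on the left-hand side, reading each right-hand side left to right until a non-nullable symbol is reached.

From E → d P:
  - d is a terminal: add 'd' and stop
From E → ) B P:
  - ')' is a terminal: add ')' and stop

Collecting: FIRST(E) = { ')', 'd' }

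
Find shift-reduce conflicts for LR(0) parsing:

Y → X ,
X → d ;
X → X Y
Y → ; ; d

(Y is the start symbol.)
No shift-reduce conflicts

A shift-reduce conflict occurs when an LR(0) state has both:
  - a complete (reduce) item [A → α .] (dot at the end), and
  - a shift item [B → β . c γ] (dot before a terminal).

Augment with Y' → Y and build the canonical LR(0) collection (I0 = CLOSURE({[Y' → . Y]}), then GOTO on every symbol after a dot until no new states appear). It has 10 states:
  I0: { [X → . X Y], [X → . d ;], [Y → . ; ; d], [Y → . X ,], [Y' → . Y] }  — shift
  I1: { [Y → ; . ; d] }  — shift
  I2: { [X → . X Y], [X → . d ;], [X → X . Y], [Y → . ; ; d], [Y → . X ,], [Y → X . ,] }  — shift
  I3: { [Y' → Y .] }  — accept
  I4: { [X → d . ;] }  — shift
  I5: { [X → d ; .] }  — reduce
  I6: { [Y → X , .] }  — reduce
  I7: { [X → X Y .] }  — reduce
  I8: { [Y → ; ; . d] }  — shift
  I9: { [Y → ; ; d .] }  — reduce

No state contains both a complete item and a shift item.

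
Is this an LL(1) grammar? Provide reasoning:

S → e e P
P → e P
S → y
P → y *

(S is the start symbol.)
For S:
  PREDICT(S → e e P) = { 'e' }
  PREDICT(S → y) = { 'y' }
For P:
  PREDICT(P → e P) = { 'e' }
  PREDICT(P → y '*') = { 'y' }

All predict sets are disjoint. The grammar IS LL(1).

Answer: Yes, the grammar is LL(1).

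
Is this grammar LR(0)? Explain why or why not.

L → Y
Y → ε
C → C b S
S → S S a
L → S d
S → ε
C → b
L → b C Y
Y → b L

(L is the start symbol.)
No. Shift-reduce conflict between [S → .] and [L → . b C Y]

A grammar is LR(0) if no state in the canonical LR(0) collection has:
  - both a shift item (dot before a terminal) and a complete item (shift-reduce conflict), or
  - two or more complete items (reduce-reduce conflict; the accept item [L' → L .] counts as a complete item here).

Augment with L' → L and build the canonical LR(0) collection (I0 = CLOSURE({[L' → . L]}), then GOTO on every symbol after a dot until no new states appear). It has 14 states:
  I0: { [L → . S d], [L → . Y], [L → . b C Y], [L' → . L], [S → . S S a], [S → .], [Y → . b L], [Y → .] }  — shift, 2 reduces
  I1: { [L' → L .] }  — accept
  I2: { [L → S . d], [S → . S S a], [S → .], [S → S . S a] }  — shift, reduce
  I3: { [L → Y .] }  — reduce
  I4: { [C → . C b S], [C → . b], [L → . S d], [L → . Y], [L → . b C Y], [L → b . C Y], [S → . S S a], [S → .], [Y → . b L], [Y → .], [Y → b . L] }  — shift, 2 reduces
  I5: { [C → C . b S], [L → b C . Y], [Y → . b L], [Y → .] }  — shift, reduce
  I6: { [Y → b L .] }  — reduce
  I7: { [C → . C b S], [C → . b], [C → b .], [L → . S d], [L → . Y], [L → . b C Y], [L → b . C Y], [S → . S S a], [S → .], [Y → . b L], [Y → .], [Y → b . L] }  — shift, 3 reduces
  I8: { [L → b C Y .] }  — reduce
  I9: { [C → C b . S], [L → . S d], [L → . Y], [L → . b C Y], [S → . S S a], [S → .], [Y → . b L], [Y → .], [Y → b . L] }  — shift, 2 reduces
  I10: { [C → C b S .], [L → S . d], [S → . S S a], [S → .], [S → S . S a] }  — shift, 2 reduces
  I11: { [S → . S S a], [S → .], [S → S . S a], [S → S S . a] }  — shift, reduce
  I12: { [L → S d .] }  — reduce
  I13: { [S → S S a .] }  — reduce

Conflict in state I0:
  Shift-reduce conflict between [S → .] and [L → . b C Y]
So the grammar is NOT LR(0).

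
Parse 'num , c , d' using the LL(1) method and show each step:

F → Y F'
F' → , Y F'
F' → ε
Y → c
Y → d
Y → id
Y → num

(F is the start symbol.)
Stack is shown with the top on the left.

Stack     Input          Action
-------------------------------
F $       num , c , d $  output F → Y F'
Y F' $    num , c , d $  output Y → num
num F' $  num , c , d $  match 'num'
F' $      , c , d $      output F' → , Y F'
, Y F' $  , c , d $      match ','
Y F' $    c , d $        output Y → c
c F' $    c , d $        match 'c'
F' $      , d $          output F' → , Y F'
, Y F' $  , d $          match ','
Y F' $    d $            output Y → d
d F' $    d $            match 'd'
F' $      $              output F' → ε
$         $              accept

The string is accepted.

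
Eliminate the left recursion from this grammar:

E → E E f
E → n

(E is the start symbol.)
E is directly left-recursive. The standard transformation for
  A → A α₁ | ... | A α_m | β₁ | ... | β_n
is
  A  → β₁ A' | ... | β_n A'
  A' → α₁ A' | ... | α_m A' | ε

E → n becomes E → n E'
E → E E f becomes E' → E f E'
Add E' → ε

Resulting grammar:
E → n E'
E' → E f E'
E' → ε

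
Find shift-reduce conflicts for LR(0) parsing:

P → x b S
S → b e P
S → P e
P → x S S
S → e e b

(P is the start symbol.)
No shift-reduce conflicts

Augment with P' → P and build the canonical LR(0) collection (I0 = CLOSURE({[P' → . P]}), then GOTO on every symbol after a dot until no new states appear). It has 16 states:
  I0: { [P → . x S S], [P → . x b S], [P' → . P] }  — shift
  I1: { [P' → P .] }  — accept
  I2: { [P → . x S S], [P → . x b S], [P → x . S S], [P → x . b S], [S → . P e], [S → . b e P], [S → . e e b] }  — shift
  I3: { [S → P . e] }  — shift
  I4: { [P → . x S S], [P → . x b S], [P → x S . S], [S → . P e], [S → . b e P], [S → . e e b] }  — shift
  I5: { [P → . x S S], [P → . x b S], [P → x b . S], [S → . P e], [S → . b e P], [S → . e e b], [S → b . e P] }  — shift
  I6: { [S → e . e b] }  — shift
  I7: { [S → e e . b] }  — shift
  I8: { [S → e e b .] }  — reduce
  I9: { [P → x b S .] }  — reduce
  I10: { [S → b . e P] }  — shift
  I11: { [P → . x S S], [P → . x b S], [S → b e . P], [S → e . e b] }  — shift
  I12: { [S → b e P .] }  — reduce
  I13: { [P → . x S S], [P → . x b S], [S → b e . P] }  — shift
  I14: { [P → x S S .] }  — reduce
  I15: { [S → P e .] }  — reduce

No state contains both a complete item and a shift item.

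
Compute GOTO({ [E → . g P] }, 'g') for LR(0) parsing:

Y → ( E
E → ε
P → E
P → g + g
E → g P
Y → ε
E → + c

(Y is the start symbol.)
{ [E → . + c], [E → . g P], [E → .], [E → g . P], [P → . E], [P → . g + g] }

GOTO(I, 'g') = CLOSURE({ [A → αX.β] : [A → α.Xβ] ∈ I, X = 'g' })

Items with dot before 'g', with the dot advanced:
  [E → . g P] → [E → g . P]
Closure of the advanced items:
  [E → g . P] has the dot before P: add [P → . E], [P → . g + g]
  [P → . E] has the dot before E: add [E → .], [E → . g P], [E → . + c]

GOTO = { [E → . + c], [E → . g P], [E → .], [E → g . P], [P → . E], [P → . g + g] }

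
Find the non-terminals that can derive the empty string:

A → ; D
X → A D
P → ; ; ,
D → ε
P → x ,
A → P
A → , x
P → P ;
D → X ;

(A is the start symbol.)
{ 'D' }

ε-productions: D → ε
So D is immediately nullable.
No further non-terminal can be added: every production for the remaining non-terminals contains a terminal or a non-nullable non-terminal.
Nullable = { 'D' }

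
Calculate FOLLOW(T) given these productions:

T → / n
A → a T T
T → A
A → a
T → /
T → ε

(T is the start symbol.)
{ $, '/', 'a' }

To compute FOLLOW(T), find every occurrence of T on a right-hand side N → α T β: add FIRST(β) \ {ε}, and if β is empty or nullable also add FOLLOW(N). Iterate to a fixed point.

T is the start symbol, so $ ∈ FOLLOW(T).
In A → a T T: T is followed by T, add FIRST(T) \ {ε} = { '/', 'a' }
  T is nullable, so also add FOLLOW(A)
In A → a T T: T is at the end, add FOLLOW(A)

The FOLLOW sets referred to above (computed the same way, to a fixed point):
  FOLLOW(A) = { $, '/', 'a' }

Taking the union: FOLLOW(T) = { $, '/', 'a' }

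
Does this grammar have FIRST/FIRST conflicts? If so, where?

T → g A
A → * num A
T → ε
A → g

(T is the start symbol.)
No FIRST/FIRST conflicts.

A FIRST/FIRST conflict occurs when two productions N → α and N → β for the same non-terminal have FIRST(α) ∩ FIRST(β) ≠ ∅ (with ε ∈ FIRST of a nullable right-hand side, so two nullable alternatives also conflict).

Productions for T:
  T → g A: FIRST = { 'g' }
  T → ε: FIRST = { ε }
Productions for A:
  A → * num A: FIRST = { '*' }
  A → g: FIRST = { 'g' }

All alternatives of each non-terminal have pairwise disjoint FIRST sets.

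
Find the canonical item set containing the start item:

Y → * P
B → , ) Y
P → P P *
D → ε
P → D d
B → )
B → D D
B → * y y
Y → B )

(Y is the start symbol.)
First, augment the grammar with Y' → Y
I₀ = CLOSURE({ [Y' → . Y] }):
  [Y' → . Y] has the dot before Y: add [Y → . * P], [Y → . B )]
  [Y → . B )] has the dot before B: add [B → . , ) Y], [B → . )], [B → . D D], [B → . * y y]
  [B → . D D] has the dot before D: add [D → .]
No further items can be added.

I₀ = { [B → . )], [B → . * y y], [B → . , ) Y], [B → . D D], [D → .], [Y → . * P], [Y → . B )], [Y' → . Y] }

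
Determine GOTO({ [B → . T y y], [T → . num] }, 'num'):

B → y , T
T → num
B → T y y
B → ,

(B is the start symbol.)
{ [T → num .] }

GOTO(I, 'num') = CLOSURE({ [A → αX.β] : [A → α.Xβ] ∈ I, X = 'num' })

Items with dot before 'num', with the dot advanced:
  [T → . num] → [T → num .]
Closure adds nothing (no advanced item has the dot before a non-terminal).

GOTO = { [T → num .] }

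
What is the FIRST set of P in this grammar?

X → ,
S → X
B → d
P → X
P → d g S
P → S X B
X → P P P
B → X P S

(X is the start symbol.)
{ ',', 'd' }

FIRST sets of the other non-terminals involved (by the same procedure, iterated to a fixed point):
  FIRST(X) = { ',', 'd' }
  FIRST(S) = { ',', 'd' }

From P → X:
  - X is a non-terminal: add FIRST(X) \ {ε} = { ',', 'd' }
    X is not nullable, so stop
From P → d g S:
  - d is a terminal: add 'd' and stop
From P → S X B:
  - S is a non-terminal: add FIRST(S) \ {ε} = { ',', 'd' }
    S is not nullable, so stop

Collecting: FIRST(P) = { ',', 'd' }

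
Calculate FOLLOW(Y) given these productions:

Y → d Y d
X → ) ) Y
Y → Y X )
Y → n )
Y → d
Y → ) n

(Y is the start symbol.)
{ $, ')', 'd' }

To compute FOLLOW(Y), find every occurrence of Y on a right-hand side N → α Y β: add FIRST(β) \ {ε}, and if β is empty or nullable also add FOLLOW(N). Iterate to a fixed point.

Y is the start symbol, so $ ∈ FOLLOW(Y).
In Y → d Y d: Y is followed by d, add FIRST(d) \ {ε} = { 'd' }
In X → ) ) Y: Y is at the end, add FOLLOW(X)
In Y → Y X ): Y is followed by X ')', add FIRST(X ')') \ {ε} = { ')' }

The FOLLOW sets referred to above (computed the same way, to a fixed point):
  FOLLOW(X) = { ')' }

Taking the union: FOLLOW(Y) = { $, ')', 'd' }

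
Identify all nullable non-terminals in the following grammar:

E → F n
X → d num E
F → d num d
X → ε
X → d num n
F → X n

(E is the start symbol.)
ε-productions: X → ε
So X is immediately nullable.
No further non-terminal can be added: every production for the remaining non-terminals contains a terminal or a non-nullable non-terminal.
Nullable = { 'X' }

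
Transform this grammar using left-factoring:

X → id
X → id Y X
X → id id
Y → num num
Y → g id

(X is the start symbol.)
X → id X'
X' → ε
X' → Y X
X' → id
Y → num num
Y → g id

Left-factoring transforms A → αβ₁ | αβ₂ into A → αA' and A' → β₁ | β₂
(α is the longest common prefix among the alternatives). Repeat until
no nonterminal has two alternatives with a common prefix.

Round 1: X has alternatives sharing prefix 'id'. Introduce X': X → id X'
  Add: X' → ε
  Add: X' → Y X
  Add: X' → id

No remaining common prefixes — done.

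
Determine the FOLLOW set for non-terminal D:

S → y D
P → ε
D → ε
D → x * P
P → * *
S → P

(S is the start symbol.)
In S → y D: D is at the end, add FOLLOW(S)

The FOLLOW sets referred to above (computed the same way, to a fixed point):
  FOLLOW(S) = { $ }

Taking the union: FOLLOW(D) = { $ }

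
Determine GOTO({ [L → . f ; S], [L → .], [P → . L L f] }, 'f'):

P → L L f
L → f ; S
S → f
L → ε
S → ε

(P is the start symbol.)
GOTO(I, 'f') = CLOSURE({ [A → αX.β] : [A → α.Xβ] ∈ I, X = 'f' })

Items with dot before 'f', with the dot advanced:
  [L → . f ; S] → [L → f . ; S]
Closure adds nothing (no advanced item has the dot before a non-terminal).

GOTO = { [L → f . ; S] }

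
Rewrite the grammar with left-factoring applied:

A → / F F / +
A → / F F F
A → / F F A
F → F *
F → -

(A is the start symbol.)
Left-factoring transforms A → αβ₁ | αβ₂ into A → αA' and A' → β₁ | β₂
(α is the longest common prefix among the alternatives). Repeat until
no nonterminal has two alternatives with a common prefix.

Round 1: A has alternatives sharing prefix '/ F F'. Introduce A': A → / F F A'
  Add: A' → / +
  Add: A' → F
  Add: A' → A

No remaining common prefixes — done.

Resulting grammar:
A → / F F A'
A' → / +
A' → F
A' → A
F → F *
F → -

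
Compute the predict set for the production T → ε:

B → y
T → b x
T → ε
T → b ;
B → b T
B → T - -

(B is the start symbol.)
PREDICT(T → ε) = (FIRST(RHS) \ {ε}) ∪ (FOLLOW(T) if ε ∈ FIRST(RHS), i.e. RHS ⇒* ε)
The right-hand side is ε (FIRST(ε) = { ε }), so the predict set is FOLLOW(T) = { $, '-' }
PREDICT(T → ε) = { $, '-' }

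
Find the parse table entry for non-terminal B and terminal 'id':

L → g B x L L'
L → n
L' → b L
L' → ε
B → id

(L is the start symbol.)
To find M[B, 'id'], we find productions for B where 'id' is in the predict set (PREDICT(N → α) = (FIRST(α) \ {ε}) ∪ (FOLLOW(N) if α ⇒* ε)).

B → id: PREDICT = { 'id' }
  'id' is in predict set, so this production goes in M[B, 'id']

M[B, 'id'] = B → id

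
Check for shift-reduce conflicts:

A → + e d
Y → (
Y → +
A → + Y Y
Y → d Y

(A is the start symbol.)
A shift-reduce conflict occurs when an LR(0) state has both:
  - a complete (reduce) item [A → α .] (dot at the end), and
  - a shift item [B → β . c γ] (dot before a terminal).

Augment with A' → A and build the canonical LR(0) collection (I0 = CLOSURE({[A' → . A]}), then GOTO on every symbol after a dot until no new states appear). It has 11 states:
  I0: { [A → . + Y Y], [A → . + e d], [A' → . A] }  — shift
  I1: { [A → + . Y Y], [A → + . e d], [Y → . (], [Y → . +], [Y → . d Y] }  — shift
  I2: { [A' → A .] }  — accept
  I3: { [Y → ( .] }  — reduce
  I4: { [Y → + .] }  — reduce
  I5: { [A → + Y . Y], [Y → . (], [Y → . +], [Y → . d Y] }  — shift
  I6: { [Y → . (], [Y → . +], [Y → . d Y], [Y → d . Y] }  — shift
  I7: { [A → + e . d] }  — shift
  I8: { [A → + e d .] }  — reduce
  I9: { [Y → d Y .] }  — reduce
  I10: { [A → + Y Y .] }  — reduce

No state contains both a complete item and a shift item.

Answer: No shift-reduce conflicts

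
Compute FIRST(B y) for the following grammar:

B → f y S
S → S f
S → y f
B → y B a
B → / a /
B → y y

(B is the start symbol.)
{ '/', 'f', 'y' }

FIRST sets of the non-terminals involved (from the grammar, by fixed-point iteration):
  FIRST(B) = { '/', 'f', 'y' }

To compute FIRST(B y), process the symbols left to right:
Symbol B is a non-terminal. Add FIRST(B) \ {ε} = { '/', 'f', 'y' }
B is not nullable (ε ∉ FIRST(B)), so stop here.
FIRST(B y) = { '/', 'f', 'y' }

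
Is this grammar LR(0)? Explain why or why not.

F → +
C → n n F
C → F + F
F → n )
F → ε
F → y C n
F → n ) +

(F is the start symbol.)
No. Shift-reduce conflict between [F → .] and [F → . +]

Augment with F' → F and build the canonical LR(0) collection (I0 = CLOSURE({[F' → . F]}), then GOTO on every symbol after a dot until no new states appear). It has 15 states:
  I0: { [F → . +], [F → . n ) +], [F → . n )], [F → . y C n], [F → .], [F' → . F] }  — shift, reduce
  I1: { [F → + .] }  — reduce
  I2: { [F' → F .] }  — accept
  I3: { [F → n . ) +], [F → n . )] }  — shift
  I4: { [C → . F + F], [C → . n n F], [F → . +], [F → . n ) +], [F → . n )], [F → . y C n], [F → .], [F → y . C n] }  — shift, reduce
  I5: { [F → y C . n] }  — shift
  I6: { [C → F . + F] }  — shift
  I7: { [C → n . n F], [F → n . ) +], [F → n . )] }  — shift
  I8: { [F → n ) . +], [F → n ) .] }  — shift, reduce
  I9: { [C → n n . F], [F → . +], [F → . n ) +], [F → . n )], [F → . y C n], [F → .] }  — shift, reduce
  I10: { [C → n n F .] }  — reduce
  I11: { [F → n ) + .] }  — reduce
  I12: { [C → F + . F], [F → . +], [F → . n ) +], [F → . n )], [F → . y C n], [F → .] }  — shift, reduce
  I13: { [C → F + F .] }  — reduce
  I14: { [F → y C n .] }  — reduce

Conflict in state I0:
  Shift-reduce conflict between [F → .] and [F → . +]
So the grammar is NOT LR(0).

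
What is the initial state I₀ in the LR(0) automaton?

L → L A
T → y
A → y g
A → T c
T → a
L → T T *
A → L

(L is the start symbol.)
First, augment the grammar with L' → L
I₀ = CLOSURE({ [L' → . L] }):
  [L' → . L] has the dot before L: add [L → . L A], [L → . T T *]
  [L → . T T *] has the dot before T: add [T → . y], [T → . a]
No further items can be added.

I₀ = { [L → . L A], [L → . T T *], [L' → . L], [T → . a], [T → . y] }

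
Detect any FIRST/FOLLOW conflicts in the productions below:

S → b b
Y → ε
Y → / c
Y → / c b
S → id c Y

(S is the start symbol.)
No FIRST/FOLLOW conflicts.

A FIRST/FOLLOW conflict occurs when a non-terminal N has a nullable alternative N → β (β ⇒* ε) and another alternative N → α with FIRST(α) ∩ FOLLOW(N) ≠ ∅: on such a lookahead the parser cannot decide between expanding α and letting N vanish via β.

Nullable non-terminals: Y.

Y: nullable alternative(s) Y → ε; FOLLOW(Y) = { $ }
  Y → ε: FIRST \ {ε} = { } — this is the only nullable alternative, skip
  Y → / c: FIRST \ {ε} = { '/' } — disjoint from FOLLOW(Y)
  Y → / c b: FIRST \ {ε} = { '/' } — disjoint from FOLLOW(Y)

S has no nullable alternative, so no FIRST/FOLLOW check is needed there.

No FIRST/FOLLOW conflicts found.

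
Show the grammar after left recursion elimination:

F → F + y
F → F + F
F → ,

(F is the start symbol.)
F → , F'
F' → + y F'
F' → + F F'
F' → ε

F is directly left-recursive. The standard transformation for
  A → A α₁ | ... | A α_m | β₁ | ... | β_n
is
  A  → β₁ A' | ... | β_n A'
  A' → α₁ A' | ... | α_m A' | ε

F → , becomes F → , F'
F → F + y becomes F' → + y F'
F → F + F becomes F' → + F F'
Add F' → ε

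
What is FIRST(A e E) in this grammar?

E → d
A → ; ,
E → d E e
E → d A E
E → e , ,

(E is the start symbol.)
{ ';' }

FIRST sets of the non-terminals involved (from the grammar, by fixed-point iteration):
  FIRST(A) = { ';' }

To compute FIRST(A e E), process the symbols left to right:
Symbol A is a non-terminal. Add FIRST(A) \ {ε} = { ';' }
A is not nullable (ε ∉ FIRST(A)), so stop here.
FIRST(A e E) = { ';' }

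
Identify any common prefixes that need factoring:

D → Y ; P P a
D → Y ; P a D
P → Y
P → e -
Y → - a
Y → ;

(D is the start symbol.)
Yes, D has productions with common prefix 'Y ; P'

Left-factoring is needed when two productions for the same non-terminal
share a common prefix on the right-hand side.

Productions for D:
  D → Y ; P P a
  D → Y ; P a D
Productions for P:
  P → Y
  P → e -
Productions for Y:
  Y → - a
  Y → ;

Found common prefix 'Y ; P' in productions for D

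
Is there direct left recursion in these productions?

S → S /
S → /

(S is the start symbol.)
S → S /: LEFT RECURSIVE (starts with S)
S → /: starts with '/'

The grammar has direct left recursion on: S.

Answer: Yes, S is left-recursive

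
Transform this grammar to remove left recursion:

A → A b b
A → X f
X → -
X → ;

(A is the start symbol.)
A is directly left-recursive. The standard transformation for
  A → A α₁ | ... | A α_m | β₁ | ... | β_n
is
  A  → β₁ A' | ... | β_n A'
  A' → α₁ A' | ... | α_m A' | ε

A → X f becomes A → X f A'
A → A b b becomes A' → b b A'
Add A' → ε

Productions for other non-terminals are unchanged:
  X → -
  X → ;

Resulting grammar:
A → X f A'
A' → b b A'
A' → ε
X → -
X → ;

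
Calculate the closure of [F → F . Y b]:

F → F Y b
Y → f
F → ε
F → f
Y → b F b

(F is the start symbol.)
To compute CLOSURE, for each item [A → α.Bβ] where B is a non-terminal, add [B → .γ] for all productions B → γ; repeat for the newly added items until nothing changes.

Start with: [F → F . Y b]
  [F → F . Y b] has the dot before Y: add [Y → . f], [Y → . b F b]
No further items can be added.

CLOSURE = { [F → F . Y b], [Y → . b F b], [Y → . f] }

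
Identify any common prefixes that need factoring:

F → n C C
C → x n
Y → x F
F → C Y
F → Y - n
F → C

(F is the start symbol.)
Left-factoring is needed when two productions for the same non-terminal
share a common prefix on the right-hand side.

Productions for F:
  F → n C C
  F → C Y
  F → Y - n
  F → C

Found common prefix 'C' in productions for F

Answer: Yes, F has productions with common prefix 'C'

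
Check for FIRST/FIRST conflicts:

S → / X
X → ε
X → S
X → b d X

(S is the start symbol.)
No FIRST/FIRST conflicts.

A FIRST/FIRST conflict occurs when two productions N → α and N → β for the same non-terminal have FIRST(α) ∩ FIRST(β) ≠ ∅ (with ε ∈ FIRST of a nullable right-hand side, so two nullable alternatives also conflict).

FIRST sets of the non-terminals at (or reachable through a nullable prefix from) the front of some alternative:
  FIRST(S) = { '/' }

Productions for X:
  X → ε: FIRST = { ε }
  X → S: FIRST = { '/' }
  X → b d X: FIRST = { 'b' }
S has only one production, so no FIRST/FIRST conflict is possible there.

All alternatives of each non-terminal have pairwise disjoint FIRST sets.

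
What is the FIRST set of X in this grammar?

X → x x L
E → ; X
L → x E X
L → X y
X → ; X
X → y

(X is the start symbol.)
{ ';', 'x', 'y' }

From X → x x L:
  - x is a terminal: add 'x' and stop
From X → ; X:
  - ';' is a terminal: add ';' and stop
From X → y:
  - y is a terminal: add 'y' and stop

Collecting: FIRST(X) = { ';', 'x', 'y' }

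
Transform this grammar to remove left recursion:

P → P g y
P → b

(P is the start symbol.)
P is directly left-recursive. The standard transformation for
  A → A α₁ | ... | A α_m | β₁ | ... | β_n
is
  A  → β₁ A' | ... | β_n A'
  A' → α₁ A' | ... | α_m A' | ε

P → b becomes P → b P'
P → P g y becomes P' → g y P'
Add P' → ε

Resulting grammar:
P → b P'
P' → g y P'
P' → ε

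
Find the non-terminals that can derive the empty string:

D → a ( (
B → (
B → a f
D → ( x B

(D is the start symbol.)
None

A non-terminal is nullable if it can derive ε (the empty string): either it has an ε-production, or it has a production whose right-hand side consists entirely of nullable non-terminals.

There are no ε-productions, so no non-terminal can derive ε.
No non-terminals are nullable.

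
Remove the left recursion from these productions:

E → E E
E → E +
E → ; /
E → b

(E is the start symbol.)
E → ; / E'
E → b E'
E' → E E'
E' → + E'
E' → ε

E is directly left-recursive. The standard transformation for
  A → A α₁ | ... | A α_m | β₁ | ... | β_n
is
  A  → β₁ A' | ... | β_n A'
  A' → α₁ A' | ... | α_m A' | ε

E → ; / becomes E → ; / E'
E → b becomes E → b E'
E → E E becomes E' → E E'
E → E + becomes E' → + E'
Add E' → ε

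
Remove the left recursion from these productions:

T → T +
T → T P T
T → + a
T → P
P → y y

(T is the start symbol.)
T → + a T'
T → P T'
T' → + T'
T' → P T T'
T' → ε
P → y y

T is directly left-recursive. The standard transformation for
  A → A α₁ | ... | A α_m | β₁ | ... | β_n
is
  A  → β₁ A' | ... | β_n A'
  A' → α₁ A' | ... | α_m A' | ε

T → + a becomes T → + a T'
T → P becomes T → P T'
T → T + becomes T' → + T'
T → T P T becomes T' → P T T'
Add T' → ε

Productions for other non-terminals are unchanged:
  P → y y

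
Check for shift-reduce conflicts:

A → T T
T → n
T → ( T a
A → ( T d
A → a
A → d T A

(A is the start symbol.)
A shift-reduce conflict occurs when an LR(0) state has both:
  - a complete (reduce) item [A → α .] (dot at the end), and
  - a shift item [B → β . c γ] (dot before a terminal).

Augment with A' → A and build the canonical LR(0) collection (I0 = CLOSURE({[A' → . A]}), then GOTO on every symbol after a dot until no new states appear). It has 15 states:
  I0: { [A → . ( T d], [A → . T T], [A → . a], [A → . d T A], [A' → . A], [T → . ( T a], [T → . n] }  — shift
  I1: { [A → ( . T d], [T → ( . T a], [T → . ( T a], [T → . n] }  — shift
  I2: { [A' → A .] }  — accept
  I3: { [A → T . T], [T → . ( T a], [T → . n] }  — shift
  I4: { [A → a .] }  — reduce
  I5: { [A → d . T A], [T → . ( T a], [T → . n] }  — shift
  I6: { [T → n .] }  — reduce
  I7: { [T → ( . T a], [T → . ( T a], [T → . n] }  — shift
  I8: { [A → . ( T d], [A → . T T], [A → . a], [A → . d T A], [A → d T . A], [T → . ( T a], [T → . n] }  — shift
  I9: { [A → d T A .] }  — reduce
  I10: { [T → ( T . a] }  — shift
  I11: { [T → ( T a .] }  — reduce
  I12: { [A → T T .] }  — reduce
  I13: { [A → ( T . d], [T → ( T . a] }  — shift
  I14: { [A → ( T d .] }  — reduce

No state contains both a complete item and a shift item.

Answer: No shift-reduce conflicts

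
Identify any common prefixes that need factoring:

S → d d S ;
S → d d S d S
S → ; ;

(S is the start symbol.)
Yes, S has productions with common prefix 'd d S'

Left-factoring is needed when two productions for the same non-terminal
share a common prefix on the right-hand side.

Productions for S:
  S → d d S ;
  S → d d S d S
  S → ; ;

Found common prefix 'd d S' in productions for S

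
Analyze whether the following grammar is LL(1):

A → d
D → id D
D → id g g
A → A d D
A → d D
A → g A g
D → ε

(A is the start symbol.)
A grammar is LL(1) if for each non-terminal N with multiple productions, the predict sets of those productions are pairwise disjoint, where PREDICT(N → α) = (FIRST(α) \ {ε}) ∪ (FOLLOW(N) if α ⇒* ε).

Relevant sets:
  FIRST(A) = { 'd', 'g' }
  FOLLOW(D) = { $, 'd', 'g' }

For A:
  PREDICT(A → d) = { 'd' }
  PREDICT(A → A d D) = { 'd', 'g' }
  PREDICT(A → d D) = { 'd' }
  PREDICT(A → g A g) = { 'g' }
For D:
  PREDICT(D → id D) = { 'id' }
  PREDICT(D → id g g) = { 'id' }
  PREDICT(D → ε) = { $, 'd', 'g' }

Conflict found: Predict set conflict for A: { 'd' }
The grammar is NOT LL(1).

Answer: No. Predict set conflict for A: { 'd' }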